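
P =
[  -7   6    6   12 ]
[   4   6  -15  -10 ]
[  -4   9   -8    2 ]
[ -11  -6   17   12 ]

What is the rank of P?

Row reduce to echelon form.
R2 ← R2 + (4/7)·R1: [0, 66/7, -81/7, -22/7]
R3 ← R3 − (4/7)·R1: [0, 39/7, -80/7, -34/7]
R4 ← R4 − (11/7)·R1: [0, -108/7, 53/7, -48/7]
R3 ← R3 − (13/22)·R2: [0, 0, -101/22, -3]
R4 ← R4 + (18/11)·R2: [0, 0, -125/11, -12]
R4 ← R4 − (250/101)·R3: [0, 0, 0, -462/101]
Echelon form has 4 nonzero rows, so rank(P) = 4.

4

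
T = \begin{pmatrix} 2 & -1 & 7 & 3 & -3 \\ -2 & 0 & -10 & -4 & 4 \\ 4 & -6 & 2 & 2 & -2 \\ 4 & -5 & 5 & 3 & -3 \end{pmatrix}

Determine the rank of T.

2

Row reduce to echelon form.
R2 ← R2 + R1: [0, -1, -3, -1, 1]
R3 ← R3 − (2)·R1: [0, -4, -12, -4, 4]
R4 ← R4 − (2)·R1: [0, -3, -9, -3, 3]
R3 ← R3 − (4)·R2: [0, 0, 0, 0, 0]
R4 ← R4 − (3)·R2: [0, 0, 0, 0, 0]
Echelon form has 2 nonzero rows, so rank(T) = 2.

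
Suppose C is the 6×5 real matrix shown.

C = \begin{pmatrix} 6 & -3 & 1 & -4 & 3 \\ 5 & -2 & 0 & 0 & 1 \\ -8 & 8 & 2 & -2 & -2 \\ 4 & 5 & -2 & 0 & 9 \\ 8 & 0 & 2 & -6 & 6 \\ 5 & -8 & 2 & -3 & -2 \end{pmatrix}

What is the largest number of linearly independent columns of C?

5

Row reduce to echelon form.
R2 ← R2 − (5/6)·R1: [0, 1/2, -5/6, 10/3, -3/2]
R3 ← R3 + (4/3)·R1: [0, 4, 10/3, -22/3, 2]
R4 ← R4 − (2/3)·R1: [0, 7, -8/3, 8/3, 7]
R5 ← R5 − (4/3)·R1: [0, 4, 2/3, -2/3, 2]
R6 ← R6 − (5/6)·R1: [0, -11/2, 7/6, 1/3, -9/2]
R3 ← R3 − (8)·R2: [0, 0, 10, -34, 14]
R4 ← R4 − (14)·R2: [0, 0, 9, -44, 28]
R5 ← R5 − (8)·R2: [0, 0, 22/3, -82/3, 14]
R6 ← R6 + (11)·R2: [0, 0, -8, 37, -21]
R4 ← R4 − (9/10)·R3: [0, 0, 0, -67/5, 77/5]
R5 ← R5 − (11/15)·R3: [0, 0, 0, -12/5, 56/15]
R6 ← R6 + (4/5)·R3: [0, 0, 0, 49/5, -49/5]
R5 ← R5 − (12/67)·R4: [0, 0, 0, 0, 196/201]
R6 ← R6 + (49/67)·R4: [0, 0, 0, 0, 98/67]
R6 ← R6 − (3/2)·R5: [0, 0, 0, 0, 0]
Echelon form has 5 nonzero rows, so rank(C) = 5.
The rank gives the maximum number of linearly independent columns: 5.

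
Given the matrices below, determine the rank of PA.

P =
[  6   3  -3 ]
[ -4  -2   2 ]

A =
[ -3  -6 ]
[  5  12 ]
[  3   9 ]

1

First compute PA:
[[-12, -27],
 [  8,  18]]
Now row reduce the product.
R2 ← R2 + (2/3)·R1: [0, 0]
1 nonzero row, so rank(PA) = 1.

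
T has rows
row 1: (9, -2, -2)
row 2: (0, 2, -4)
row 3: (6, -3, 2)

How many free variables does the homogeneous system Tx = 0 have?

1

Row reduce to echelon form.
R3 ← R3 − (2/3)·R1: [0, -5/3, 10/3]
R3 ← R3 + (5/6)·R2: [0, 0, 0]
2 nonzero rows, so rank(T) = 2.
T has 3 columns; by rank–nullity, nullity = 3 − 2 = 1.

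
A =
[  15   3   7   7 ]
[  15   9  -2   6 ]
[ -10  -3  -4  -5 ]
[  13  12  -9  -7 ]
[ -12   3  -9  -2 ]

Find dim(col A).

Row reduce to echelon form.
R2 ← R2 − R1: [0, 6, -9, -1]
R3 ← R3 + (2/3)·R1: [0, -1, 2/3, -1/3]
R4 ← R4 − (13/15)·R1: [0, 47/5, -226/15, -196/15]
R5 ← R5 + (4/5)·R1: [0, 27/5, -17/5, 18/5]
R3 ← R3 + (1/6)·R2: [0, 0, -5/6, -1/2]
R4 ← R4 − (47/30)·R2: [0, 0, -29/30, -23/2]
R5 ← R5 − (9/10)·R2: [0, 0, 47/10, 9/2]
R4 ← R4 − (29/25)·R3: [0, 0, 0, -273/25]
R5 ← R5 + (141/25)·R3: [0, 0, 0, 42/25]
R5 ← R5 + (2/13)·R4: [0, 0, 0, 0]
Echelon form has 4 nonzero rows, so rank(A) = 4.
The column space has dimension equal to the rank: 4.

4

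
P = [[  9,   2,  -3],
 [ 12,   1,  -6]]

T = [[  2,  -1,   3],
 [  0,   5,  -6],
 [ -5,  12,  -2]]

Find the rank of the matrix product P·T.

First compute PT:
[[ 33, -35,  21],
 [ 54, -79,  42]]
Now row reduce the product.
R2 ← R2 − (18/11)·R1: [0, -239/11, 84/11]
2 nonzero rows, so rank(PT) = 2.

2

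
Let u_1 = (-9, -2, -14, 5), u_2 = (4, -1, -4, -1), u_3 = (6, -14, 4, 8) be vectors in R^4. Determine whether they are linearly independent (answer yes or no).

Form the matrix with these vectors as rows and row reduce.
R2 ← R2 + (4/9)·R1: [0, -17/9, -92/9, 11/9]
R3 ← R3 + (2/3)·R1: [0, -46/3, -16/3, 34/3]
R3 ← R3 − (138/17)·R2: [0, 0, 1320/17, 24/17]
3 nonzero rows, so the 3 vectors span a space of dimension 3.
Since 3 = 3, the vectors are linearly independent.

yes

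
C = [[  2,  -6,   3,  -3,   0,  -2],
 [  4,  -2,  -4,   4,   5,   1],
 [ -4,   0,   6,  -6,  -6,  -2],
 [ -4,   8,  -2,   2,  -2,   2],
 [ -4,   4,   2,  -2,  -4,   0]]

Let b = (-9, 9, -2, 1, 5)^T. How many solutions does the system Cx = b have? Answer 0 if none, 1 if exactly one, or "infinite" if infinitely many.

Row reduce the augmented matrix [C | b].
R2 ← R2 − (2)·R1: [0, 10, -10, 10, 5, 5, 27]
R3 ← R3 + (2)·R1: [0, -12, 12, -12, -6, -6, -20]
R4 ← R4 + (2)·R1: [0, -4, 4, -4, -2, -2, -17]
R5 ← R5 + (2)·R1: [0, -8, 8, -8, -4, -4, -13]
R3 ← R3 + (6/5)·R2: [0, 0, 0, 0, 0, 0, 62/5]
R4 ← R4 + (2/5)·R2: [0, 0, 0, 0, 0, 0, -31/5]
R5 ← R5 + (4/5)·R2: [0, 0, 0, 0, 0, 0, 43/5]
R4 ← R4 + (1/2)·R3: [0, 0, 0, 0, 0, 0, 0]
R5 ← R5 − (43/62)·R3: [0, 0, 0, 0, 0, 0, 0]
The echelon form has 3 nonzero rows; the last pivot sits in the augmented column, so rank(C) = 2 but rank([C|b]) = 3.
Since the ranks differ, the system is inconsistent.
It has no solutions.

0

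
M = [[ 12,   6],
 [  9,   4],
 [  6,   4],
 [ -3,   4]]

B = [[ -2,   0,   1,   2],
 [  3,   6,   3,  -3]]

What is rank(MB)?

2

First compute MB:
[[ -6,  36,  30,   6],
 [ -6,  24,  21,   6],
 [  0,  24,  18,   0],
 [ 18,  24,   9, -18]]
Now row reduce the product.
R2 ← R2 − R1: [0, -12, -9, 0]
R4 ← R4 + (3)·R1: [0, 132, 99, 0]
R3 ← R3 + (2)·R2: [0, 0, 0, 0]
R4 ← R4 + (11)·R2: [0, 0, 0, 0]
2 nonzero rows, so rank(MB) = 2.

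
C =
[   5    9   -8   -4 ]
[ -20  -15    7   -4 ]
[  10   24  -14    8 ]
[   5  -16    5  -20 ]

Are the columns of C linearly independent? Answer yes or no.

no

Row reduce C to echelon form.
R2 ← R2 + (4)·R1: [0, 21, -25, -20]
R3 ← R3 − (2)·R1: [0, 6, 2, 16]
R4 ← R4 − R1: [0, -25, 13, -16]
R3 ← R3 − (2/7)·R2: [0, 0, 64/7, 152/7]
R4 ← R4 + (25/21)·R2: [0, 0, -352/21, -836/21]
R4 ← R4 + (11/6)·R3: [0, 0, 0, 0]
3 pivots among 4 columns.
Only 3 < 4 pivot columns, so the columns are linearly dependent.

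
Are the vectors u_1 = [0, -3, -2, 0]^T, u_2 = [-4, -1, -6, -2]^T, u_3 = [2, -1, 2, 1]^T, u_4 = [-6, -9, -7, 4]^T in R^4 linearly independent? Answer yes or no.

Form the matrix with these vectors as rows and row reduce.
Swap R1 ↔ R2
R3 ← R3 + (1/2)·R1: [0, -3/2, -1, 0]
R4 ← R4 − (3/2)·R1: [0, -15/2, 2, 7]
R3 ← R3 − (1/2)·R2: [0, 0, 0, 0]
R4 ← R4 − (5/2)·R2: [0, 0, 7, 7]
Swap R3 ↔ R4
3 nonzero rows, so the 4 vectors span a space of dimension 3.
Since 3 < 4, the vectors are linearly dependent.

no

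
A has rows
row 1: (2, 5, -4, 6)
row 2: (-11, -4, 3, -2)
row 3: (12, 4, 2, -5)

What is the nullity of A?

Row reduce to echelon form.
R2 ← R2 + (11/2)·R1: [0, 47/2, -19, 31]
R3 ← R3 − (6)·R1: [0, -26, 26, -41]
R3 ← R3 + (52/47)·R2: [0, 0, 234/47, -315/47]
3 nonzero rows, so rank(A) = 3.
A has 4 columns; by rank–nullity, nullity = 4 − 3 = 1.

1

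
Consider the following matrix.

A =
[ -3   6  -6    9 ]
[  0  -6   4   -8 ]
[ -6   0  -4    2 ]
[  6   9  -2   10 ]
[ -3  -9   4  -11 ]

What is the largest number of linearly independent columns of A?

2

Row reduce to echelon form.
R3 ← R3 − (2)·R1: [0, -12, 8, -16]
R4 ← R4 + (2)·R1: [0, 21, -14, 28]
R5 ← R5 − R1: [0, -15, 10, -20]
R3 ← R3 − (2)·R2: [0, 0, 0, 0]
R4 ← R4 + (7/2)·R2: [0, 0, 0, 0]
R5 ← R5 − (5/2)·R2: [0, 0, 0, 0]
Echelon form has 2 nonzero rows, so rank(A) = 2.
The rank gives the maximum number of linearly independent columns: 2.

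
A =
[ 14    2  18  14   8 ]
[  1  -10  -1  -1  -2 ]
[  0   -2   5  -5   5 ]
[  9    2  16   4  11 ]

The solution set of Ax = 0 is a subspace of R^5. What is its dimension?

1

Row reduce to echelon form.
R2 ← R2 − (1/14)·R1: [0, -71/7, -16/7, -2, -18/7]
R4 ← R4 − (9/14)·R1: [0, 5/7, 31/7, -5, 41/7]
R3 ← R3 − (14/71)·R2: [0, 0, 387/71, -327/71, 391/71]
R4 ← R4 + (5/71)·R2: [0, 0, 303/71, -365/71, 403/71]
R4 ← R4 − (101/129)·R3: [0, 0, 0, -66/43, 176/129]
4 nonzero rows, so rank(A) = 4.
A has 5 columns; by rank–nullity, nullity = 5 − 4 = 1.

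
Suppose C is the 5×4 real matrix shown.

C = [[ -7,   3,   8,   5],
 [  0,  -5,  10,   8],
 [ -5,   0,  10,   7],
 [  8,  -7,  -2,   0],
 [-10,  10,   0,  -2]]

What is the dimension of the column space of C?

Row reduce to echelon form.
R3 ← R3 − (5/7)·R1: [0, -15/7, 30/7, 24/7]
R4 ← R4 + (8/7)·R1: [0, -25/7, 50/7, 40/7]
R5 ← R5 − (10/7)·R1: [0, 40/7, -80/7, -64/7]
R3 ← R3 − (3/7)·R2: [0, 0, 0, 0]
R4 ← R4 − (5/7)·R2: [0, 0, 0, 0]
R5 ← R5 + (8/7)·R2: [0, 0, 0, 0]
Echelon form has 2 nonzero rows, so rank(C) = 2.
The column space has dimension equal to the rank: 2.

2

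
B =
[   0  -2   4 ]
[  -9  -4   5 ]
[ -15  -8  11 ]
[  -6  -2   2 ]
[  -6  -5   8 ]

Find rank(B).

2

Row reduce to echelon form.
Swap R1 ↔ R2
R3 ← R3 − (5/3)·R1: [0, -4/3, 8/3]
R4 ← R4 − (2/3)·R1: [0, 2/3, -4/3]
R5 ← R5 − (2/3)·R1: [0, -7/3, 14/3]
R3 ← R3 − (2/3)·R2: [0, 0, 0]
R4 ← R4 + (1/3)·R2: [0, 0, 0]
R5 ← R5 − (7/6)·R2: [0, 0, 0]
Echelon form has 2 nonzero rows, so rank(B) = 2.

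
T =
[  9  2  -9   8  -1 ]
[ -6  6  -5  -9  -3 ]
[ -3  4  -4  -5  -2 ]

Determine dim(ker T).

3

Row reduce to echelon form.
R2 ← R2 + (2/3)·R1: [0, 22/3, -11, -11/3, -11/3]
R3 ← R3 + (1/3)·R1: [0, 14/3, -7, -7/3, -7/3]
R3 ← R3 − (7/11)·R2: [0, 0, 0, 0, 0]
2 nonzero rows, so rank(T) = 2.
T has 5 columns; by rank–nullity, nullity = 5 − 2 = 3.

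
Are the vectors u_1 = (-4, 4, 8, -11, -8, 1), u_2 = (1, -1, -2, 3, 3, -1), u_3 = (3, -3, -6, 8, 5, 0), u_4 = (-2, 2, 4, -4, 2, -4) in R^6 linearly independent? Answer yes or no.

no

Form the matrix with these vectors as rows and row reduce.
R2 ← R2 + (1/4)·R1: [0, 0, 0, 1/4, 1, -3/4]
R3 ← R3 + (3/4)·R1: [0, 0, 0, -1/4, -1, 3/4]
R4 ← R4 − (1/2)·R1: [0, 0, 0, 3/2, 6, -9/2]
R3 ← R3 + R2: [0, 0, 0, 0, 0, 0]
R4 ← R4 − (6)·R2: [0, 0, 0, 0, 0, 0]
2 nonzero rows, so the 4 vectors span a space of dimension 2.
Since 2 < 4, the vectors are linearly dependent.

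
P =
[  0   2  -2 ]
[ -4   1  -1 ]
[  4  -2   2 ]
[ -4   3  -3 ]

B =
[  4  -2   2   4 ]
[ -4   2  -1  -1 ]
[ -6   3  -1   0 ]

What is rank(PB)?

First compute PB:
[[  4,  -2,   0,  -2],
 [-14,   7,  -8, -17],
 [ 12,  -6,   8,  18],
 [-10,   5,  -8, -19]]
Now row reduce the product.
R2 ← R2 + (7/2)·R1: [0, 0, -8, -24]
R3 ← R3 − (3)·R1: [0, 0, 8, 24]
R4 ← R4 + (5/2)·R1: [0, 0, -8, -24]
R3 ← R3 + R2: [0, 0, 0, 0]
R4 ← R4 − R2: [0, 0, 0, 0]
2 nonzero rows, so rank(PB) = 2.

2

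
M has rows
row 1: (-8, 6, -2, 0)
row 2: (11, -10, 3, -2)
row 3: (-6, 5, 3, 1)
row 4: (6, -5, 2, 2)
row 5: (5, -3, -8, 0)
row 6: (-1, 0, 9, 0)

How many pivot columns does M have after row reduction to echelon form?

4

Row reduce to echelon form.
R2 ← R2 + (11/8)·R1: [0, -7/4, 1/4, -2]
R3 ← R3 − (3/4)·R1: [0, 1/2, 9/2, 1]
R4 ← R4 + (3/4)·R1: [0, -1/2, 1/2, 2]
R5 ← R5 + (5/8)·R1: [0, 3/4, -37/4, 0]
R6 ← R6 − (1/8)·R1: [0, -3/4, 37/4, 0]
R3 ← R3 + (2/7)·R2: [0, 0, 32/7, 3/7]
R4 ← R4 − (2/7)·R2: [0, 0, 3/7, 18/7]
R5 ← R5 + (3/7)·R2: [0, 0, -64/7, -6/7]
R6 ← R6 − (3/7)·R2: [0, 0, 64/7, 6/7]
R4 ← R4 − (3/32)·R3: [0, 0, 0, 81/32]
R5 ← R5 + (2)·R3: [0, 0, 0, 0]
R6 ← R6 − (2)·R3: [0, 0, 0, 0]
Echelon form has 4 nonzero rows, so rank(M) = 4.
Each nonzero row contributes one pivot column: 4 pivot columns.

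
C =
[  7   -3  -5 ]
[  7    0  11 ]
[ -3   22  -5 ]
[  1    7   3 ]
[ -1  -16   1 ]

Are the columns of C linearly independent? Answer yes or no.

yes

Row reduce C to echelon form.
R2 ← R2 − R1: [0, 3, 16]
R3 ← R3 + (3/7)·R1: [0, 145/7, -50/7]
R4 ← R4 − (1/7)·R1: [0, 52/7, 26/7]
R5 ← R5 + (1/7)·R1: [0, -115/7, 2/7]
R3 ← R3 − (145/21)·R2: [0, 0, -2470/21]
R4 ← R4 − (52/21)·R2: [0, 0, -754/21]
R5 ← R5 + (115/21)·R2: [0, 0, 1846/21]
R4 ← R4 − (29/95)·R3: [0, 0, 0]
R5 ← R5 + (71/95)·R3: [0, 0, 0]
3 pivots among 3 columns.
Every column is a pivot column, so the columns are linearly independent.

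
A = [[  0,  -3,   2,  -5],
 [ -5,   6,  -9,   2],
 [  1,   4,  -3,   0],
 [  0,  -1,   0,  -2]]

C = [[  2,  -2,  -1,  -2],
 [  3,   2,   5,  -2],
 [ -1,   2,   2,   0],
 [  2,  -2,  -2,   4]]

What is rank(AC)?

First compute AC:
[[-21,   8,  -1, -14],
 [ 21,   0,  13,   6],
 [ 17,   0,  13, -10],
 [ -7,   2,  -1,  -6]]
Now row reduce the product.
R2 ← R2 + R1: [0, 8, 12, -8]
R3 ← R3 + (17/21)·R1: [0, 136/21, 256/21, -64/3]
R4 ← R4 − (1/3)·R1: [0, -2/3, -2/3, -4/3]
R3 ← R3 − (17/21)·R2: [0, 0, 52/21, -104/7]
R4 ← R4 + (1/12)·R2: [0, 0, 1/3, -2]
R4 ← R4 − (7/52)·R3: [0, 0, 0, 0]
3 nonzero rows, so rank(AC) = 3.

3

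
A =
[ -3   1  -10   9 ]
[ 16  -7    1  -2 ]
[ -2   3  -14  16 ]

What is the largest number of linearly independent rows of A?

3

Row reduce to echelon form.
R2 ← R2 + (16/3)·R1: [0, -5/3, -157/3, 46]
R3 ← R3 − (2/3)·R1: [0, 7/3, -22/3, 10]
R3 ← R3 + (7/5)·R2: [0, 0, -403/5, 372/5]
Echelon form has 3 nonzero rows, so rank(A) = 3.
The rank gives the maximum number of linearly independent rows: 3.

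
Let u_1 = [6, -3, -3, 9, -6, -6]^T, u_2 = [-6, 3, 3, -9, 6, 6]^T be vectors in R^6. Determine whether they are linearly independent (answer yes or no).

Form the matrix with these vectors as rows and row reduce.
R2 ← R2 + R1: [0, 0, 0, 0, 0, 0]
1 nonzero row, so the 2 vectors span a space of dimension 1.
Since 1 < 2, the vectors are linearly dependent.

no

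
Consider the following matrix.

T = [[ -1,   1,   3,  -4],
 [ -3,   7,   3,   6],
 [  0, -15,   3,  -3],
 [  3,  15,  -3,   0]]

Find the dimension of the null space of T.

Row reduce to echelon form.
R2 ← R2 − (3)·R1: [0, 4, -6, 18]
R4 ← R4 + (3)·R1: [0, 18, 6, -12]
R3 ← R3 + (15/4)·R2: [0, 0, -39/2, 129/2]
R4 ← R4 − (9/2)·R2: [0, 0, 33, -93]
R4 ← R4 + (22/13)·R3: [0, 0, 0, 210/13]
4 nonzero rows, so rank(T) = 4.
T has 4 columns; by rank–nullity, nullity = 4 − 4 = 0.

0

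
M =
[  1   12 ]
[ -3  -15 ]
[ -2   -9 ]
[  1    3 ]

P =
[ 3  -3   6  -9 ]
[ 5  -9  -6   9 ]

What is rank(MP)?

2

First compute MP:
[[ 63, -111, -66,  99],
 [-84, 144,  72, -108],
 [-51,  87,  42, -63],
 [ 18, -30, -12,  18]]
Now row reduce the product.
R2 ← R2 + (4/3)·R1: [0, -4, -16, 24]
R3 ← R3 + (17/21)·R1: [0, -20/7, -80/7, 120/7]
R4 ← R4 − (2/7)·R1: [0, 12/7, 48/7, -72/7]
R3 ← R3 − (5/7)·R2: [0, 0, 0, 0]
R4 ← R4 + (3/7)·R2: [0, 0, 0, 0]
2 nonzero rows, so rank(MP) = 2.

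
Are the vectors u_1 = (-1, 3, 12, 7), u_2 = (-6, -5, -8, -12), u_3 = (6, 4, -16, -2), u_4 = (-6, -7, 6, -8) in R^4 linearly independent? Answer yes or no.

yes

Form the matrix with these vectors as rows and row reduce.
R2 ← R2 − (6)·R1: [0, -23, -80, -54]
R3 ← R3 + (6)·R1: [0, 22, 56, 40]
R4 ← R4 − (6)·R1: [0, -25, -66, -50]
R3 ← R3 + (22/23)·R2: [0, 0, -472/23, -268/23]
R4 ← R4 − (25/23)·R2: [0, 0, 482/23, 200/23]
R4 ← R4 + (241/236)·R3: [0, 0, 0, -189/59]
4 nonzero rows, so the 4 vectors span a space of dimension 4.
Since 4 = 4, the vectors are linearly independent.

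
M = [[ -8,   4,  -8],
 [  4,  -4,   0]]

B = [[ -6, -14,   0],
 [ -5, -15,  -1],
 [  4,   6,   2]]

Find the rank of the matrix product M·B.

First compute MB:
[[ -4,   4, -20],
 [ -4,   4,   4]]
Now row reduce the product.
R2 ← R2 − R1: [0, 0, 24]
2 nonzero rows, so rank(MB) = 2.

2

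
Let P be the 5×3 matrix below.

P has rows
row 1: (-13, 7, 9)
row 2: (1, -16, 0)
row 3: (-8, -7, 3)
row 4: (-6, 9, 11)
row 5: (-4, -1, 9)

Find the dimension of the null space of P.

0

Row reduce to echelon form.
R2 ← R2 + (1/13)·R1: [0, -201/13, 9/13]
R3 ← R3 − (8/13)·R1: [0, -147/13, -33/13]
R4 ← R4 − (6/13)·R1: [0, 75/13, 89/13]
R5 ← R5 − (4/13)·R1: [0, -41/13, 81/13]
R3 ← R3 − (49/67)·R2: [0, 0, -204/67]
R4 ← R4 + (25/67)·R2: [0, 0, 476/67]
R5 ← R5 − (41/201)·R2: [0, 0, 408/67]
R4 ← R4 + (7/3)·R3: [0, 0, 0]
R5 ← R5 + (2)·R3: [0, 0, 0]
3 nonzero rows, so rank(P) = 3.
P has 3 columns; by rank–nullity, nullity = 3 − 3 = 0.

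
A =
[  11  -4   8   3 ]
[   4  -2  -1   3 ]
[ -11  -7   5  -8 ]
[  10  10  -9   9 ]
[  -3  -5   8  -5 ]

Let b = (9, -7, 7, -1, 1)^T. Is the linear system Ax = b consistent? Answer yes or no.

no

Row reduce the augmented matrix [A | b].
R2 ← R2 − (4/11)·R1: [0, -6/11, -43/11, 21/11, -113/11]
R3 ← R3 + R1: [0, -11, 13, -5, 16]
R4 ← R4 − (10/11)·R1: [0, 150/11, -179/11, 69/11, -101/11]
R5 ← R5 + (3/11)·R1: [0, -67/11, 112/11, -46/11, 38/11]
R3 ← R3 − (121/6)·R2: [0, 0, 551/6, -87/2, 1339/6]
R4 ← R4 + (25)·R2: [0, 0, -114, 54, -266]
R5 ← R5 − (67/6)·R2: [0, 0, 323/6, -51/2, 709/6]
R4 ← R4 + (36/29)·R3: [0, 0, 0, 0, 320/29]
R5 ← R5 − (17/29)·R3: [0, 0, 0, 0, -367/29]
R5 ← R5 + (367/320)·R4: [0, 0, 0, 0, 0]
The echelon form has 4 nonzero rows; the last pivot sits in the augmented column, so rank(A) = 3 but rank([A|b]) = 4.
Since the ranks differ, the system is inconsistent.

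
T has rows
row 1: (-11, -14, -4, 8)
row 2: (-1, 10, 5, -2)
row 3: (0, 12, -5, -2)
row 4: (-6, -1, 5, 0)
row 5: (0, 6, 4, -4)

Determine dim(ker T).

Row reduce to echelon form.
R2 ← R2 − (1/11)·R1: [0, 124/11, 59/11, -30/11]
R4 ← R4 − (6/11)·R1: [0, 73/11, 79/11, -48/11]
R3 ← R3 − (33/31)·R2: [0, 0, -332/31, 28/31]
R4 ← R4 − (73/124)·R2: [0, 0, 499/124, -171/62]
R5 ← R5 − (33/62)·R2: [0, 0, 71/62, -79/31]
R4 ← R4 + (499/1328)·R3: [0, 0, 0, -803/332]
R5 ← R5 + (71/664)·R3: [0, 0, 0, -407/166]
R5 ← R5 − (74/73)·R4: [0, 0, 0, 0]
4 nonzero rows, so rank(T) = 4.
T has 4 columns; by rank–nullity, nullity = 4 − 4 = 0.

0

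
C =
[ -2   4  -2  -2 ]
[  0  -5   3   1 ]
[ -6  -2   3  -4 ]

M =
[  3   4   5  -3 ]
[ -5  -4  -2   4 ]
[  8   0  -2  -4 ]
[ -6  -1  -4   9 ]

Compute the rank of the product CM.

3

First compute CM:
[[-30, -22,  -6,  12],
 [ 43,  19,   0, -23],
 [ 40, -12, -16, -38]]
Now row reduce the product.
R2 ← R2 + (43/30)·R1: [0, -188/15, -43/5, -29/5]
R3 ← R3 + (4/3)·R1: [0, -124/3, -24, -22]
R3 ← R3 − (155/47)·R2: [0, 0, 205/47, -135/47]
3 nonzero rows, so rank(CM) = 3.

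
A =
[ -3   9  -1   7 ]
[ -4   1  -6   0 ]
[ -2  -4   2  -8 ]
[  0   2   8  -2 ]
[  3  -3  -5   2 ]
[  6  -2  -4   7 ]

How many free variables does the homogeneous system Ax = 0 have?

Row reduce to echelon form.
R2 ← R2 − (4/3)·R1: [0, -11, -14/3, -28/3]
R3 ← R3 − (2/3)·R1: [0, -10, 8/3, -38/3]
R5 ← R5 + R1: [0, 6, -6, 9]
R6 ← R6 + (2)·R1: [0, 16, -6, 21]
R3 ← R3 − (10/11)·R2: [0, 0, 76/11, -46/11]
R4 ← R4 + (2/11)·R2: [0, 0, 236/33, -122/33]
R5 ← R5 + (6/11)·R2: [0, 0, -94/11, 43/11]
R6 ← R6 + (16/11)·R2: [0, 0, -422/33, 245/33]
R4 ← R4 − (59/57)·R3: [0, 0, 0, 12/19]
R5 ← R5 + (47/38)·R3: [0, 0, 0, -24/19]
R6 ← R6 + (211/114)·R3: [0, 0, 0, -6/19]
R5 ← R5 + (2)·R4: [0, 0, 0, 0]
R6 ← R6 + (1/2)·R4: [0, 0, 0, 0]
4 nonzero rows, so rank(A) = 4.
A has 4 columns; by rank–nullity, nullity = 4 − 4 = 0.

0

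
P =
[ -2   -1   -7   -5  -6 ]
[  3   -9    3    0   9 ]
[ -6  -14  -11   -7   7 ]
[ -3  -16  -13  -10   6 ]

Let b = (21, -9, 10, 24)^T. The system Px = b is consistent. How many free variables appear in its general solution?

Row reduce the augmented matrix [P | b].
R2 ← R2 + (3/2)·R1: [0, -21/2, -15/2, -15/2, 0, 45/2]
R3 ← R3 − (3)·R1: [0, -11, 10, 8, 25, -53]
R4 ← R4 − (3/2)·R1: [0, -29/2, -5/2, -5/2, 15, -15/2]
R3 ← R3 − (22/21)·R2: [0, 0, 125/7, 111/7, 25, -536/7]
R4 ← R4 − (29/21)·R2: [0, 0, 55/7, 55/7, 15, -270/7]
R4 ← R4 − (11/25)·R3: [0, 0, 0, 22/25, 4, -122/25]
The echelon form has 4 nonzero rows, and every pivot lies in the first 5 columns, so rank(P) = rank([P|b]) = 4.
The system is consistent.
Free variables = (unknowns) − (rank) = 5 − 4 = 1.

1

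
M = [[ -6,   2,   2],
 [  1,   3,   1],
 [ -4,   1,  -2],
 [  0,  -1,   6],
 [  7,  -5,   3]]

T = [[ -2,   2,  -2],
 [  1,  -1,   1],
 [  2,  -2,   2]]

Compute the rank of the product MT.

First compute MT:
[[ 18, -18,  18],
 [  3,  -3,   3],
 [  5,  -5,   5],
 [ 11, -11,  11],
 [-13,  13, -13]]
Now row reduce the product.
R2 ← R2 − (1/6)·R1: [0, 0, 0]
R3 ← R3 − (5/18)·R1: [0, 0, 0]
R4 ← R4 − (11/18)·R1: [0, 0, 0]
R5 ← R5 + (13/18)·R1: [0, 0, 0]
1 nonzero row, so rank(MT) = 1.

1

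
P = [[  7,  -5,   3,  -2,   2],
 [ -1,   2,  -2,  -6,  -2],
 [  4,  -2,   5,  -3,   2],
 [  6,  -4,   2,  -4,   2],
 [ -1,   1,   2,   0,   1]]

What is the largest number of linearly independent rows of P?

4

Row reduce to echelon form.
R2 ← R2 + (1/7)·R1: [0, 9/7, -11/7, -44/7, -12/7]
R3 ← R3 − (4/7)·R1: [0, 6/7, 23/7, -13/7, 6/7]
R4 ← R4 − (6/7)·R1: [0, 2/7, -4/7, -16/7, 2/7]
R5 ← R5 + (1/7)·R1: [0, 2/7, 17/7, -2/7, 9/7]
R3 ← R3 − (2/3)·R2: [0, 0, 13/3, 7/3, 2]
R4 ← R4 − (2/9)·R2: [0, 0, -2/9, -8/9, 2/3]
R5 ← R5 − (2/9)·R2: [0, 0, 25/9, 10/9, 5/3]
R4 ← R4 + (2/39)·R3: [0, 0, 0, -10/13, 10/13]
R5 ← R5 − (25/39)·R3: [0, 0, 0, -5/13, 5/13]
R5 ← R5 − (1/2)·R4: [0, 0, 0, 0, 0]
Echelon form has 4 nonzero rows, so rank(P) = 4.
The rank gives the maximum number of linearly independent rows: 4.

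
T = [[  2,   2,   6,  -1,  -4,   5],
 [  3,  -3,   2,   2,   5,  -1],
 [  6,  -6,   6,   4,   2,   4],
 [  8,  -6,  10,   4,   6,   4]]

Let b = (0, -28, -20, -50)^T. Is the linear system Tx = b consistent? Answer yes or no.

yes

Row reduce the augmented matrix [T | b].
R2 ← R2 − (3/2)·R1: [0, -6, -7, 7/2, 11, -17/2, -28]
R3 ← R3 − (3)·R1: [0, -12, -12, 7, 14, -11, -20]
R4 ← R4 − (4)·R1: [0, -14, -14, 8, 22, -16, -50]
R3 ← R3 − (2)·R2: [0, 0, 2, 0, -8, 6, 36]
R4 ← R4 − (7/3)·R2: [0, 0, 7/3, -1/6, -11/3, 23/6, 46/3]
R4 ← R4 − (7/6)·R3: [0, 0, 0, -1/6, 17/3, -19/6, -80/3]
The echelon form has 4 nonzero rows, and every pivot lies in the first 6 columns, so rank(T) = rank([T|b]) = 4.
The system is consistent.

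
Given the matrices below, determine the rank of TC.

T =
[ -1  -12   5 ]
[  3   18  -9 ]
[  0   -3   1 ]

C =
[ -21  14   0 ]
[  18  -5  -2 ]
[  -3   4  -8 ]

First compute TC:
[[-210,  66, -16],
 [288, -84,  36],
 [-57,  19,  -2]]
Now row reduce the product.
R2 ← R2 + (48/35)·R1: [0, 228/35, 492/35]
R3 ← R3 − (19/70)·R1: [0, 38/35, 82/35]
R3 ← R3 − (1/6)·R2: [0, 0, 0]
2 nonzero rows, so rank(TC) = 2.

2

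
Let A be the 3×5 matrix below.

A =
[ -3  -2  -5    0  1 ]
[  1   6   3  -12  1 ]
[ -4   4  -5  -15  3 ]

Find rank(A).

Row reduce to echelon form.
R2 ← R2 + (1/3)·R1: [0, 16/3, 4/3, -12, 4/3]
R3 ← R3 − (4/3)·R1: [0, 20/3, 5/3, -15, 5/3]
R3 ← R3 − (5/4)·R2: [0, 0, 0, 0, 0]
Echelon form has 2 nonzero rows, so rank(A) = 2.

2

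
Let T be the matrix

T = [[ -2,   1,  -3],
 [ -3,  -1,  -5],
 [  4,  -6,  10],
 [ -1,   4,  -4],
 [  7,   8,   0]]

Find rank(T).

Row reduce to echelon form.
R2 ← R2 − (3/2)·R1: [0, -5/2, -1/2]
R3 ← R3 + (2)·R1: [0, -4, 4]
R4 ← R4 − (1/2)·R1: [0, 7/2, -5/2]
R5 ← R5 + (7/2)·R1: [0, 23/2, -21/2]
R3 ← R3 − (8/5)·R2: [0, 0, 24/5]
R4 ← R4 + (7/5)·R2: [0, 0, -16/5]
R5 ← R5 + (23/5)·R2: [0, 0, -64/5]
R4 ← R4 + (2/3)·R3: [0, 0, 0]
R5 ← R5 + (8/3)·R3: [0, 0, 0]
Echelon form has 3 nonzero rows, so rank(T) = 3.

3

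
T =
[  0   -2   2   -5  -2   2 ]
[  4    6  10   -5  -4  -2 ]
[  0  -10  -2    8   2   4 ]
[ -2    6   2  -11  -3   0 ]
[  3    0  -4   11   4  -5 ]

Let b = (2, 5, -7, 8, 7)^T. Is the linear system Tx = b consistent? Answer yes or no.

no

Row reduce the augmented matrix [T | b].
Swap R1 ↔ R2
R4 ← R4 + (1/2)·R1: [0, 9, 7, -27/2, -5, -1, 21/2]
R5 ← R5 − (3/4)·R1: [0, -9/2, -23/2, 59/4, 7, -7/2, 13/4]
R3 ← R3 − (5)·R2: [0, 0, -12, 33, 12, -6, -17]
R4 ← R4 + (9/2)·R2: [0, 0, 16, -36, -14, 8, 39/2]
R5 ← R5 − (9/4)·R2: [0, 0, -16, 26, 23/2, -8, -5/4]
R4 ← R4 + (4/3)·R3: [0, 0, 0, 8, 2, 0, -19/6]
R5 ← R5 − (4/3)·R3: [0, 0, 0, -18, -9/2, 0, 257/12]
R5 ← R5 + (9/4)·R4: [0, 0, 0, 0, 0, 0, 343/24]
The echelon form has 5 nonzero rows; the last pivot sits in the augmented column, so rank(T) = 4 but rank([T|b]) = 5.
Since the ranks differ, the system is inconsistent.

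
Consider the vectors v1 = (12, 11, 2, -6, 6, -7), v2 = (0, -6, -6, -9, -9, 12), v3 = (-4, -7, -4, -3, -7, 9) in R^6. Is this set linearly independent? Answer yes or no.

no

Form the matrix with these vectors as rows and row reduce.
R3 ← R3 + (1/3)·R1: [0, -10/3, -10/3, -5, -5, 20/3]
R3 ← R3 − (5/9)·R2: [0, 0, 0, 0, 0, 0]
2 nonzero rows, so the 3 vectors span a space of dimension 2.
Since 2 < 3, the vectors are linearly dependent.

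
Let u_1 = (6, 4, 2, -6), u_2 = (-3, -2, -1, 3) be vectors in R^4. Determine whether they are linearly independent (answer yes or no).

no

Form the matrix with these vectors as rows and row reduce.
R2 ← R2 + (1/2)·R1: [0, 0, 0, 0]
1 nonzero row, so the 2 vectors span a space of dimension 1.
Since 1 < 2, the vectors are linearly dependent.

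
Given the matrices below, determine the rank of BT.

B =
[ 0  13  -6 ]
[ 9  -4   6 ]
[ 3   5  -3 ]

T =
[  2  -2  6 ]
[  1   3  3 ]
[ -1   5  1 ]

3

First compute BT:
[[ 19,   9,  33],
 [  8,   0,  48],
 [ 14,  -6,  30]]
Now row reduce the product.
R2 ← R2 − (8/19)·R1: [0, -72/19, 648/19]
R3 ← R3 − (14/19)·R1: [0, -240/19, 108/19]
R3 ← R3 − (10/3)·R2: [0, 0, -108]
3 nonzero rows, so rank(BT) = 3.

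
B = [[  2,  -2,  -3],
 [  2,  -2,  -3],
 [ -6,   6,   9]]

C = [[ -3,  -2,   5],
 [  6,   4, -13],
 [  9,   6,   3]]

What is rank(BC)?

1

First compute BC:
[[-45, -30,  27],
 [-45, -30,  27],
 [135,  90, -81]]
Now row reduce the product.
R2 ← R2 − R1: [0, 0, 0]
R3 ← R3 + (3)·R1: [0, 0, 0]
1 nonzero row, so rank(BC) = 1.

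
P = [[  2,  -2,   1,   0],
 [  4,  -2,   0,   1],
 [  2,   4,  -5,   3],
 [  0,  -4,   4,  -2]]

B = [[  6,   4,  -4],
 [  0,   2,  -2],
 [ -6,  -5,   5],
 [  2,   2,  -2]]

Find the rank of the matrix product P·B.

2

First compute PB:
[[  6,  -1,   1],
 [ 26,  14, -14],
 [ 48,  47, -47],
 [-28, -32,  32]]
Now row reduce the product.
R2 ← R2 − (13/3)·R1: [0, 55/3, -55/3]
R3 ← R3 − (8)·R1: [0, 55, -55]
R4 ← R4 + (14/3)·R1: [0, -110/3, 110/3]
R3 ← R3 − (3)·R2: [0, 0, 0]
R4 ← R4 + (2)·R2: [0, 0, 0]
2 nonzero rows, so rank(PB) = 2.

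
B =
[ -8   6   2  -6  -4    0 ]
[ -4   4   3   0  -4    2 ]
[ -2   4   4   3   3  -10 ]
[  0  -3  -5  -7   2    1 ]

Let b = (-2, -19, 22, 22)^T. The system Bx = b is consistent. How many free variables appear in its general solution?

2

Row reduce the augmented matrix [B | b].
R2 ← R2 − (1/2)·R1: [0, 1, 2, 3, -2, 2, -18]
R3 ← R3 − (1/4)·R1: [0, 5/2, 7/2, 9/2, 4, -10, 45/2]
R3 ← R3 − (5/2)·R2: [0, 0, -3/2, -3, 9, -15, 135/2]
R4 ← R4 + (3)·R2: [0, 0, 1, 2, -4, 7, -32]
R4 ← R4 + (2/3)·R3: [0, 0, 0, 0, 2, -3, 13]
The echelon form has 4 nonzero rows, and every pivot lies in the first 6 columns, so rank(B) = rank([B|b]) = 4.
The system is consistent.
Free variables = (unknowns) − (rank) = 6 − 4 = 2.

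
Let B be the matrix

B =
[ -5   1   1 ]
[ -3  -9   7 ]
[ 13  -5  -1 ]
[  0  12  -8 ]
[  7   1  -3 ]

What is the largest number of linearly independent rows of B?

Row reduce to echelon form.
R2 ← R2 − (3/5)·R1: [0, -48/5, 32/5]
R3 ← R3 + (13/5)·R1: [0, -12/5, 8/5]
R5 ← R5 + (7/5)·R1: [0, 12/5, -8/5]
R3 ← R3 − (1/4)·R2: [0, 0, 0]
R4 ← R4 + (5/4)·R2: [0, 0, 0]
R5 ← R5 + (1/4)·R2: [0, 0, 0]
Echelon form has 2 nonzero rows, so rank(B) = 2.
The rank gives the maximum number of linearly independent rows: 2.

2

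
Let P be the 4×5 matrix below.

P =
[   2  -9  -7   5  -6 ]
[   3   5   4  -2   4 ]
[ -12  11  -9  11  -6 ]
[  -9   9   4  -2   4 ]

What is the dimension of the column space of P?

4

Row reduce to echelon form.
R2 ← R2 − (3/2)·R1: [0, 37/2, 29/2, -19/2, 13]
R3 ← R3 + (6)·R1: [0, -43, -51, 41, -42]
R4 ← R4 + (9/2)·R1: [0, -63/2, -55/2, 41/2, -23]
R3 ← R3 + (86/37)·R2: [0, 0, -640/37, 700/37, -436/37]
R4 ← R4 + (63/37)·R2: [0, 0, -104/37, 160/37, -32/37]
R4 ← R4 − (13/80)·R3: [0, 0, 0, 5/4, 21/20]
Echelon form has 4 nonzero rows, so rank(P) = 4.
The column space has dimension equal to the rank: 4.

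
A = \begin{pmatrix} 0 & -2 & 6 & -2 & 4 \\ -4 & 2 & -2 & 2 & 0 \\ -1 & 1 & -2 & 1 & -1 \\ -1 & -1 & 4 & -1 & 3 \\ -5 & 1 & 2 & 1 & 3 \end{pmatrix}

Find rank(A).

2

Row reduce to echelon form.
Swap R1 ↔ R2
R3 ← R3 − (1/4)·R1: [0, 1/2, -3/2, 1/2, -1]
R4 ← R4 − (1/4)·R1: [0, -3/2, 9/2, -3/2, 3]
R5 ← R5 − (5/4)·R1: [0, -3/2, 9/2, -3/2, 3]
R3 ← R3 + (1/4)·R2: [0, 0, 0, 0, 0]
R4 ← R4 − (3/4)·R2: [0, 0, 0, 0, 0]
R5 ← R5 − (3/4)·R2: [0, 0, 0, 0, 0]
Echelon form has 2 nonzero rows, so rank(A) = 2.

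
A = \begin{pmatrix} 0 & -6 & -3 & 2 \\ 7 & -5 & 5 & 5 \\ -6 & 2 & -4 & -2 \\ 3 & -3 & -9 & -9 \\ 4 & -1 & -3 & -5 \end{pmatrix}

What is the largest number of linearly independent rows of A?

Row reduce to echelon form.
Swap R1 ↔ R2
R3 ← R3 + (6/7)·R1: [0, -16/7, 2/7, 16/7]
R4 ← R4 − (3/7)·R1: [0, -6/7, -78/7, -78/7]
R5 ← R5 − (4/7)·R1: [0, 13/7, -41/7, -55/7]
R3 ← R3 − (8/21)·R2: [0, 0, 10/7, 32/21]
R4 ← R4 − (1/7)·R2: [0, 0, -75/7, -80/7]
R5 ← R5 + (13/42)·R2: [0, 0, -95/14, -152/21]
R4 ← R4 + (15/2)·R3: [0, 0, 0, 0]
R5 ← R5 + (19/4)·R3: [0, 0, 0, 0]
Echelon form has 3 nonzero rows, so rank(A) = 3.
The rank gives the maximum number of linearly independent rows: 3.

3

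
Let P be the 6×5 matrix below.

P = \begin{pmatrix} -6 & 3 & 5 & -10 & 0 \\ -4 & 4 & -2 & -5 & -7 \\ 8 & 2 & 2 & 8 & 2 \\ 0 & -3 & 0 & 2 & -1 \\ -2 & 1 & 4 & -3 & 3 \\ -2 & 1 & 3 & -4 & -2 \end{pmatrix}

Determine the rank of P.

5

Row reduce to echelon form.
R2 ← R2 − (2/3)·R1: [0, 2, -16/3, 5/3, -7]
R3 ← R3 + (4/3)·R1: [0, 6, 26/3, -16/3, 2]
R5 ← R5 − (1/3)·R1: [0, 0, 7/3, 1/3, 3]
R6 ← R6 − (1/3)·R1: [0, 0, 4/3, -2/3, -2]
R3 ← R3 − (3)·R2: [0, 0, 74/3, -31/3, 23]
R4 ← R4 + (3/2)·R2: [0, 0, -8, 9/2, -23/2]
R4 ← R4 + (12/37)·R3: [0, 0, 0, 85/74, -299/74]
R5 ← R5 − (7/74)·R3: [0, 0, 0, 97/74, 61/74]
R6 ← R6 − (2/37)·R3: [0, 0, 0, -4/37, -120/37]
R5 ← R5 − (97/85)·R4: [0, 0, 0, 0, 462/85]
R6 ← R6 + (8/85)·R4: [0, 0, 0, 0, -308/85]
R6 ← R6 + (2/3)·R5: [0, 0, 0, 0, 0]
Echelon form has 5 nonzero rows, so rank(P) = 5.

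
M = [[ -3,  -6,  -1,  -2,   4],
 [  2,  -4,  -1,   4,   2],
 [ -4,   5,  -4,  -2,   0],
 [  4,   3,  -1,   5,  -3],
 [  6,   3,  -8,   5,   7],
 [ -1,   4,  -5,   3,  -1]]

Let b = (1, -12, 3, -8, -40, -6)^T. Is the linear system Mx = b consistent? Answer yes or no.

yes

Row reduce the augmented matrix [M | b].
R2 ← R2 + (2/3)·R1: [0, -8, -5/3, 8/3, 14/3, -34/3]
R3 ← R3 − (4/3)·R1: [0, 13, -8/3, 2/3, -16/3, 5/3]
R4 ← R4 + (4/3)·R1: [0, -5, -7/3, 7/3, 7/3, -20/3]
R5 ← R5 + (2)·R1: [0, -9, -10, 1, 15, -38]
R6 ← R6 − (1/3)·R1: [0, 6, -14/3, 11/3, -7/3, -19/3]
R3 ← R3 + (13/8)·R2: [0, 0, -43/8, 5, 9/4, -67/4]
R4 ← R4 − (5/8)·R2: [0, 0, -31/24, 2/3, -7/12, 5/12]
R5 ← R5 − (9/8)·R2: [0, 0, -65/8, -2, 39/4, -101/4]
R6 ← R6 + (3/4)·R2: [0, 0, -71/12, 17/3, 7/6, -89/6]
R4 ← R4 − (31/129)·R3: [0, 0, 0, -23/43, -145/129, 191/43]
R5 ← R5 − (65/43)·R3: [0, 0, 0, -411/43, 273/43, 3/43]
R6 ← R6 − (142/129)·R3: [0, 0, 0, 7/43, -169/129, 155/43]
R5 ← R5 − (411/23)·R4: [0, 0, 0, 0, 608/23, -1824/23]
R6 ← R6 + (7/23)·R4: [0, 0, 0, 0, -38/23, 114/23]
R6 ← R6 + (1/16)·R5: [0, 0, 0, 0, 0, 0]
The echelon form has 5 nonzero rows, and every pivot lies in the first 5 columns, so rank(M) = rank([M|b]) = 5.
The system is consistent.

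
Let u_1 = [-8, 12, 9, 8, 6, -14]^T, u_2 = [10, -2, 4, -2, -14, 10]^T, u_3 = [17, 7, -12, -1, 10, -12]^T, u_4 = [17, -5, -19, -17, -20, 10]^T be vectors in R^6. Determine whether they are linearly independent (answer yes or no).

yes

Form the matrix with these vectors as rows and row reduce.
R2 ← R2 + (5/4)·R1: [0, 13, 61/4, 8, -13/2, -15/2]
R3 ← R3 + (17/8)·R1: [0, 65/2, 57/8, 16, 91/4, -167/4]
R4 ← R4 + (17/8)·R1: [0, 41/2, 1/8, 0, -29/4, -79/4]
R3 ← R3 − (5/2)·R2: [0, 0, -31, -4, 39, -23]
R4 ← R4 − (41/26)·R2: [0, 0, -311/13, -164/13, 3, -103/13]
R4 ← R4 − (311/403)·R3: [0, 0, 0, -3840/403, -840/31, 3960/403]
4 nonzero rows, so the 4 vectors span a space of dimension 4.
Since 4 = 4, the vectors are linearly independent.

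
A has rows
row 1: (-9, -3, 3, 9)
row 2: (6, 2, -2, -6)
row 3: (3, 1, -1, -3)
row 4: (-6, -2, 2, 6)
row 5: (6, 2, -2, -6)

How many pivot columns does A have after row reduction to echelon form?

1

Row reduce to echelon form.
R2 ← R2 + (2/3)·R1: [0, 0, 0, 0]
R3 ← R3 + (1/3)·R1: [0, 0, 0, 0]
R4 ← R4 − (2/3)·R1: [0, 0, 0, 0]
R5 ← R5 + (2/3)·R1: [0, 0, 0, 0]
Echelon form has 1 nonzero row, so rank(A) = 1.
Each nonzero row contributes one pivot column: 1 pivot columns.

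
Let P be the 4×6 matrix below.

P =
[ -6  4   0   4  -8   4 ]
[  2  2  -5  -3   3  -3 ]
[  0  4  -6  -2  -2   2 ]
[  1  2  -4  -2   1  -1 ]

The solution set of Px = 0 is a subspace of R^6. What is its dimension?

3

Row reduce to echelon form.
R2 ← R2 + (1/3)·R1: [0, 10/3, -5, -5/3, 1/3, -5/3]
R4 ← R4 + (1/6)·R1: [0, 8/3, -4, -4/3, -1/3, -1/3]
R3 ← R3 − (6/5)·R2: [0, 0, 0, 0, -12/5, 4]
R4 ← R4 − (4/5)·R2: [0, 0, 0, 0, -3/5, 1]
R4 ← R4 − (1/4)·R3: [0, 0, 0, 0, 0, 0]
3 nonzero rows, so rank(P) = 3.
P has 6 columns; by rank–nullity, nullity = 6 − 3 = 3.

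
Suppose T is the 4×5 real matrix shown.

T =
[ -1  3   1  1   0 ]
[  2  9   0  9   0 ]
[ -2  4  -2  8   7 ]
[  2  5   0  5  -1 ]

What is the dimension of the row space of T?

Row reduce to echelon form.
R2 ← R2 + (2)·R1: [0, 15, 2, 11, 0]
R3 ← R3 − (2)·R1: [0, -2, -4, 6, 7]
R4 ← R4 + (2)·R1: [0, 11, 2, 7, -1]
R3 ← R3 + (2/15)·R2: [0, 0, -56/15, 112/15, 7]
R4 ← R4 − (11/15)·R2: [0, 0, 8/15, -16/15, -1]
R4 ← R4 + (1/7)·R3: [0, 0, 0, 0, 0]
Echelon form has 3 nonzero rows, so rank(T) = 3.
The row space has dimension equal to the rank: 3.

3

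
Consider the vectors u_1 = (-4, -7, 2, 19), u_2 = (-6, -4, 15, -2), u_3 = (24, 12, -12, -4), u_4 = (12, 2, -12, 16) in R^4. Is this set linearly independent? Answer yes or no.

Form the matrix with these vectors as rows and row reduce.
R2 ← R2 − (3/2)·R1: [0, 13/2, 12, -61/2]
R3 ← R3 + (6)·R1: [0, -30, 0, 110]
R4 ← R4 + (3)·R1: [0, -19, -6, 73]
R3 ← R3 + (60/13)·R2: [0, 0, 720/13, -400/13]
R4 ← R4 + (38/13)·R2: [0, 0, 378/13, -210/13]
R4 ← R4 − (21/40)·R3: [0, 0, 0, 0]
3 nonzero rows, so the 4 vectors span a space of dimension 3.
Since 3 < 4, the vectors are linearly dependent.

no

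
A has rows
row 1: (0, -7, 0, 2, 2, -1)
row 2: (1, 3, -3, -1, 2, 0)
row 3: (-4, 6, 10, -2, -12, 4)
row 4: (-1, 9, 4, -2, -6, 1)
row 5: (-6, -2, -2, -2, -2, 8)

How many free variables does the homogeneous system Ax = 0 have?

Row reduce to echelon form.
Swap R1 ↔ R2
R3 ← R3 + (4)·R1: [0, 18, -2, -6, -4, 4]
R4 ← R4 + R1: [0, 12, 1, -3, -4, 1]
R5 ← R5 + (6)·R1: [0, 16, -20, -8, 10, 8]
R3 ← R3 + (18/7)·R2: [0, 0, -2, -6/7, 8/7, 10/7]
R4 ← R4 + (12/7)·R2: [0, 0, 1, 3/7, -4/7, -5/7]
R5 ← R5 + (16/7)·R2: [0, 0, -20, -24/7, 102/7, 40/7]
R4 ← R4 + (1/2)·R3: [0, 0, 0, 0, 0, 0]
R5 ← R5 − (10)·R3: [0, 0, 0, 36/7, 22/7, -60/7]
Swap R4 ↔ R5
4 nonzero rows, so rank(A) = 4.
A has 6 columns; by rank–nullity, nullity = 6 − 4 = 2.

2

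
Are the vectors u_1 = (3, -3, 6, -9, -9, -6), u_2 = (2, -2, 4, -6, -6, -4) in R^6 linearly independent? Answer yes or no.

no

Form the matrix with these vectors as rows and row reduce.
R2 ← R2 − (2/3)·R1: [0, 0, 0, 0, 0, 0]
1 nonzero row, so the 2 vectors span a space of dimension 1.
Since 1 < 2, the vectors are linearly dependent.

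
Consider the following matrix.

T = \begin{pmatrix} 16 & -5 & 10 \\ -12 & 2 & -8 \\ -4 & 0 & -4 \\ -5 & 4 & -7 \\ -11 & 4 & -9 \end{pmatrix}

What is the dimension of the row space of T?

3

Row reduce to echelon form.
R2 ← R2 + (3/4)·R1: [0, -7/4, -1/2]
R3 ← R3 + (1/4)·R1: [0, -5/4, -3/2]
R4 ← R4 + (5/16)·R1: [0, 39/16, -31/8]
R5 ← R5 + (11/16)·R1: [0, 9/16, -17/8]
R3 ← R3 − (5/7)·R2: [0, 0, -8/7]
R4 ← R4 + (39/28)·R2: [0, 0, -32/7]
R5 ← R5 + (9/28)·R2: [0, 0, -16/7]
R4 ← R4 − (4)·R3: [0, 0, 0]
R5 ← R5 − (2)·R3: [0, 0, 0]
Echelon form has 3 nonzero rows, so rank(T) = 3.
The row space has dimension equal to the rank: 3.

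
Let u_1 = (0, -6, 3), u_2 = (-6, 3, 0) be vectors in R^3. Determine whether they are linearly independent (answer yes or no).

yes

Form the matrix with these vectors as rows and row reduce.
Swap R1 ↔ R2
2 nonzero rows, so the 2 vectors span a space of dimension 2.
Since 2 = 2, the vectors are linearly independent.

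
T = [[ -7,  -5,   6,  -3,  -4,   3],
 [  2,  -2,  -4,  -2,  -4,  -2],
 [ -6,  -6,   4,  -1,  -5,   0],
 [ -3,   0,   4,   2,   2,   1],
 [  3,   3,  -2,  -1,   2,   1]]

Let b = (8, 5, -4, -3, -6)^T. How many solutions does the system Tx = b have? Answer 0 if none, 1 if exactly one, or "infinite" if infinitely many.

0

Row reduce the augmented matrix [T | b].
R2 ← R2 + (2/7)·R1: [0, -24/7, -16/7, -20/7, -36/7, -8/7, 51/7]
R3 ← R3 − (6/7)·R1: [0, -12/7, -8/7, 11/7, -11/7, -18/7, -76/7]
R4 ← R4 − (3/7)·R1: [0, 15/7, 10/7, 23/7, 26/7, -2/7, -45/7]
R5 ← R5 + (3/7)·R1: [0, 6/7, 4/7, -16/7, 2/7, 16/7, -18/7]
R3 ← R3 − (1/2)·R2: [0, 0, 0, 3, 1, -2, -29/2]
R4 ← R4 + (5/8)·R2: [0, 0, 0, 3/2, 1/2, -1, -15/8]
R5 ← R5 + (1/4)·R2: [0, 0, 0, -3, -1, 2, -3/4]
R4 ← R4 − (1/2)·R3: [0, 0, 0, 0, 0, 0, 43/8]
R5 ← R5 + R3: [0, 0, 0, 0, 0, 0, -61/4]
R5 ← R5 + (122/43)·R4: [0, 0, 0, 0, 0, 0, 0]
The echelon form has 4 nonzero rows; the last pivot sits in the augmented column, so rank(T) = 3 but rank([T|b]) = 4.
Since the ranks differ, the system is inconsistent.
It has no solutions.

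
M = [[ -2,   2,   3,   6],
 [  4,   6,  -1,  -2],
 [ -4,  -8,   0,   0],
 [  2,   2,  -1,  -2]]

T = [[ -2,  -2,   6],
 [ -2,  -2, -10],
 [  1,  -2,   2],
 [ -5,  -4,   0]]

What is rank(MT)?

First compute MT:
[[-27, -30, -26],
 [-11, -10, -38],
 [ 24,  24,  56],
 [  1,   2, -10]]
Now row reduce the product.
R2 ← R2 − (11/27)·R1: [0, 20/9, -740/27]
R3 ← R3 + (8/9)·R1: [0, -8/3, 296/9]
R4 ← R4 + (1/27)·R1: [0, 8/9, -296/27]
R3 ← R3 + (6/5)·R2: [0, 0, 0]
R4 ← R4 − (2/5)·R2: [0, 0, 0]
2 nonzero rows, so rank(MT) = 2.

2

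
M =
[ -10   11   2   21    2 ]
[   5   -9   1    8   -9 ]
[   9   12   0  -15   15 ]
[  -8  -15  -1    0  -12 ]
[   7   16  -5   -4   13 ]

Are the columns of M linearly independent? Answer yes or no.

Row reduce M to echelon form.
R2 ← R2 + (1/2)·R1: [0, -7/2, 2, 37/2, -8]
R3 ← R3 + (9/10)·R1: [0, 219/10, 9/5, 39/10, 84/5]
R4 ← R4 − (4/5)·R1: [0, -119/5, -13/5, -84/5, -68/5]
R5 ← R5 + (7/10)·R1: [0, 237/10, -18/5, 107/10, 72/5]
R3 ← R3 + (219/35)·R2: [0, 0, 501/35, 4188/35, -1164/35]
R4 ← R4 − (34/5)·R2: [0, 0, -81/5, -713/5, 204/5]
R5 ← R5 + (237/35)·R2: [0, 0, 348/35, 4759/35, -1392/35]
R4 ← R4 + (189/167)·R3: [0, 0, 0, -1199/167, 528/167]
R5 ← R5 − (116/167)·R3: [0, 0, 0, 8827/167, -2784/167]
R5 ← R5 + (8827/1199)·R4: [0, 0, 0, 0, 720/109]
5 pivots among 5 columns.
Every column is a pivot column, so the columns are linearly independent.

yes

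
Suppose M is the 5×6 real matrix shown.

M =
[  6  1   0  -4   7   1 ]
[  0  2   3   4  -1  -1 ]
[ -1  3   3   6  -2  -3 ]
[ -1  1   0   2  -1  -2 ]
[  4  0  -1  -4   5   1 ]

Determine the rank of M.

Row reduce to echelon form.
R3 ← R3 + (1/6)·R1: [0, 19/6, 3, 16/3, -5/6, -17/6]
R4 ← R4 + (1/6)·R1: [0, 7/6, 0, 4/3, 1/6, -11/6]
R5 ← R5 − (2/3)·R1: [0, -2/3, -1, -4/3, 1/3, 1/3]
R3 ← R3 − (19/12)·R2: [0, 0, -7/4, -1, 3/4, -5/4]
R4 ← R4 − (7/12)·R2: [0, 0, -7/4, -1, 3/4, -5/4]
R5 ← R5 + (1/3)·R2: [0, 0, 0, 0, 0, 0]
R4 ← R4 − R3: [0, 0, 0, 0, 0, 0]
Echelon form has 3 nonzero rows, so rank(M) = 3.

3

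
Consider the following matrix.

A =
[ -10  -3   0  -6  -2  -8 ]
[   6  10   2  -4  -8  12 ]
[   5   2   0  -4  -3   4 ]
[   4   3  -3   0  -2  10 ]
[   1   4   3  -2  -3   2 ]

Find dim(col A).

Row reduce to echelon form.
R2 ← R2 + (3/5)·R1: [0, 41/5, 2, -38/5, -46/5, 36/5]
R3 ← R3 + (1/2)·R1: [0, 1/2, 0, -7, -4, 0]
R4 ← R4 + (2/5)·R1: [0, 9/5, -3, -12/5, -14/5, 34/5]
R5 ← R5 + (1/10)·R1: [0, 37/10, 3, -13/5, -16/5, 6/5]
R3 ← R3 − (5/82)·R2: [0, 0, -5/41, -268/41, -141/41, -18/41]
R4 ← R4 − (9/41)·R2: [0, 0, -141/41, -30/41, -32/41, 214/41]
R5 ← R5 − (37/82)·R2: [0, 0, 86/41, 34/41, 39/41, -84/41]
R4 ← R4 − (141/5)·R3: [0, 0, 0, 918/5, 481/5, 88/5]
R5 ← R5 + (86/5)·R3: [0, 0, 0, -558/5, -291/5, -48/5]
R5 ← R5 + (31/51)·R4: [0, 0, 0, 0, 14/51, 56/51]
Echelon form has 5 nonzero rows, so rank(A) = 5.
The column space has dimension equal to the rank: 5.

5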